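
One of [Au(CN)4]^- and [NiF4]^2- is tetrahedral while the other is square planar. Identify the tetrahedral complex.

[NiF4]^2-

For [Au(CN)4]^-: Ligand charges: each cyanide is −1. With an overall charge of −1 the gold centre must be in the +3 oxidation state. Au sits in group 11, so the d-electron count is 11 − 3 = 8. A 5d d⁸ ion has a large crystal-field splitting; square planar leaves the high-energy d_{x²−y²} orbital empty and maximises CFSE. → square planar.
For [NiF4]^2-: Summing ligand charges against the −2 overall charge gives an oxidation state of +2 for nickel. Group 10 minus oxidation state 2 gives a d⁸ configuration. Fluoride is a weak-field ligand. With weak-field ligands the CFSE gain from square planar is small, so a 3d d⁸ ion takes the sterically preferred tetrahedral geometry. → tetrahedral.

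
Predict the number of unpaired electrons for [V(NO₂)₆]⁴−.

3 unpaired electrons

Summing ligand charges against the −4 overall charge gives an oxidation state of +2 for vanadium.
Vanadium is a group-5 element; V(II) is therefore d³.
In an octahedral field the d³ configuration is t₂g³e_g⁰ (only one arrangement possible), giving 3 unpaired electrons.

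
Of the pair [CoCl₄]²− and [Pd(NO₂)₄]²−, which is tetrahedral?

For [CoCl₄]²−: Ligand charges: each chloride is −1. With an overall charge of −2 the cobalt centre must be in the +2 oxidation state. Cobalt is a group-9 element; Co(II) is therefore d⁷. For a high-spin 3d d⁷ ion with weak-field ligands the small Δₜ gives little square-planar CFSE advantage, so four ligands adopt the sterically favoured tetrahedral geometry. → tetrahedral.
For [Pd(NO₂)₄]²−: Summing ligand charges against the −2 overall charge gives an oxidation state of +2 for palladium. Group 10 minus oxidation state 2 gives a d⁸ configuration. A 4d d⁸ ion has a large crystal-field splitting; square planar leaves the high-energy d_{x²−y²} orbital empty and maximises CFSE. → square planar.

[CoCl₄]²−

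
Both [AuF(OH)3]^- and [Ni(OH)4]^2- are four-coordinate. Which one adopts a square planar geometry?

[AuF(OH)3]^-

For [AuF(OH)3]^-: Each fluoride is −1; each hydroxide is −1; balancing the −1 overall charge requires Au(III). Au sits in group 11, so the d-electron count is 11 − 3 = 8. A 5d d⁸ ion has a large crystal-field splitting; square planar leaves the high-energy d_{x²−y²} orbital empty and maximises CFSE. → square planar.
For [Ni(OH)4]^2-: Each hydroxide is −1; balancing the −2 overall charge requires Ni(II). Group 10 minus oxidation state 2 gives a d⁸ configuration. Hydroxide is a weak-field ligand. With weak-field ligands the CFSE gain from square planar is small, so a 3d d⁸ ion takes the sterically preferred tetrahedral geometry. → tetrahedral.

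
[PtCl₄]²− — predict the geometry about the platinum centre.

square planar

Summing ligand charges against the −2 overall charge gives an oxidation state of +2 for platinum.
Group 10 minus oxidation state 2 gives a d⁸ configuration.
Coordination number: 4.
A 5d d⁸ ion has a large crystal-field splitting; square planar leaves the high-energy d_{x²−y²} orbital empty and maximises CFSE.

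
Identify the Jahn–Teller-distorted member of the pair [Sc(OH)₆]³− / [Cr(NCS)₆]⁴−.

[Sc(OH)₆]³−: Summing ligand charges against the −3 overall charge gives an oxidation state of +3 for scandium. Scandium is a group-3 element; Sc(III) is therefore d⁰. The d⁰ configuration leaves the e_g set evenly filled (or empty) — no strong Jahn–Teller driving force.
[Cr(NCS)₆]⁴−: Ligand charges: each isothiocyanate is −1. With an overall charge of −4 the chromium centre must be in the +2 oxidation state. Group 6 minus oxidation state 2 gives a d⁴ configuration. Isothiocyanate is a weak-field ligand for a first-row metal, so the complex is high-spin. The t₂g³e_g¹ (high-spin) configuration has an unevenly filled e_g set; the Jahn–Teller theorem predicts a tetragonal distortion (typically axial elongation) to lift the degeneracy.

[Cr(NCS)₆]⁴−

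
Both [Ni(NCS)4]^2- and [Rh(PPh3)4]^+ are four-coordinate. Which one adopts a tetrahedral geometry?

For [Ni(NCS)4]^2-: Summing ligand charges against the −2 overall charge gives an oxidation state of +2 for nickel. Group 10 minus oxidation state 2 gives a d⁸ configuration. Isothiocyanate is a weak-field ligand. With weak-field ligands the CFSE gain from square planar is small, so a 3d d⁸ ion takes the sterically preferred tetrahedral geometry. → tetrahedral.
For [Rh(PPh3)4]^+: Summing ligand charges against the +1 overall charge gives an oxidation state of +1 for rhodium. Rhodium is a group-9 element; Rh(I) is therefore d⁸. A 4d d⁸ ion has a large crystal-field splitting; square planar leaves the high-energy d_{x²−y²} orbital empty and maximises CFSE. → square planar.

[Ni(NCS)4]^2-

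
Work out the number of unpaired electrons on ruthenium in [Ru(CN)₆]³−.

1 unpaired electron

Ligand charges: each cyanide is −1. With an overall charge of −3 the ruthenium centre must be in the +3 oxidation state.
Ru sits in group 8, so the d-electron count is 8 − 3 = 5.
The spin state decides the count: a 4d ion has a large Δₒ and is invariably low-spin.
An octahedral low-spin d⁵ ion is t₂g⁵e_g⁰, giving 1 unpaired electron.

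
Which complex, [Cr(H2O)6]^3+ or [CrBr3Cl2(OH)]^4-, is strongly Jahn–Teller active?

[Cr(H2O)6]^3+: Water is neutral; balancing the +3 overall charge requires Cr(III). Cr sits in group 6, so the d-electron count is 6 − 3 = 3. The d³ configuration leaves the e_g set evenly filled (or empty) — no strong Jahn–Teller driving force.
[CrBr3Cl2(OH)]^4-: Ligand charges: each bromide is −1; each chloride is −1; each hydroxide is −1. With an overall charge of −4 the chromium centre must be in the +2 oxidation state. Group 6 minus oxidation state 2 gives a d⁴ configuration. Bromide, chloride, and hydroxide are weak-field ligands for a first-row metal, so the complex is high-spin. The t₂g³e_g¹ (high-spin) configuration has an unevenly filled e_g set; the Jahn–Teller theorem predicts a tetragonal distortion (typically axial elongation) to lift the degeneracy.

[CrBr3Cl2(OH)]^4-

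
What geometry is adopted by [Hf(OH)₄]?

tetrahedral

Ligand charges: each hydroxide is −1. With an overall charge of 0 the hafnium centre must be in the +4 oxidation state.
Hf sits in group 4, so the d-electron count is 4 − 4 = 0.
With 4 monodentate ligands the coordination number is 4.
A d⁰ ion has no crystal-field stabilisation preference between square planar and tetrahedral, so four ligands adopt the sterically favoured tetrahedral geometry.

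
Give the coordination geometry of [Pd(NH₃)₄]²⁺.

square planar

Summing ligand charges against the +2 overall charge gives an oxidation state of +2 for palladium.
Pd sits in group 10, so the d-electron count is 10 − 2 = 8.
With 4 monodentate ligands the coordination number is 4.
A 4d d⁸ ion has a large crystal-field splitting; square planar leaves the high-energy d_{x²−y²} orbital empty and maximises CFSE.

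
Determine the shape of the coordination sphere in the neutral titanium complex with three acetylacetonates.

octahedral

Each acetylacetonate is −1; balancing the 0 overall charge requires Ti(III).
Group 4 minus oxidation state 3 gives a d¹ configuration.
Counting donor atoms: 3×acetylacetonate (bidentate) → 6 donors. Coordination number = 6.
Six donors around a single metal centre give an octahedral coordination sphere.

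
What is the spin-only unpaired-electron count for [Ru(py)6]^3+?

Ligand charges: pyridine is neutral. With an overall charge of +3 the ruthenium centre must be in the +3 oxidation state.
Ruthenium is a group-8 element; Ru(III) is therefore d⁵.
The spin state decides the count: a 4d ion has a large Δₒ and is invariably low-spin.
An octahedral low-spin d⁵ ion is t₂g⁵e_g⁰, giving 1 unpaired electron.

1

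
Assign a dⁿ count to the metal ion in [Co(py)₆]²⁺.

d7

Summing ligand charges against the +2 overall charge gives an oxidation state of +2 for cobalt.
Group 9 minus oxidation state 2 gives a d⁷ configuration.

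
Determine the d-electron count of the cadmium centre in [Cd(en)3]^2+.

Ligand charges: ethylenediamine is neutral. With an overall charge of +2 the cadmium centre must be in the +2 oxidation state.
Group 12 minus oxidation state 2 gives a d¹⁰ configuration.

d10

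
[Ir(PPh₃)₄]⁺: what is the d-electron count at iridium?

d⁸

Ligand charges: triphenylphosphine is neutral. With an overall charge of +1 the iridium centre must be in the +1 oxidation state.
Iridium is a group-9 element; Ir(I) is therefore d⁸.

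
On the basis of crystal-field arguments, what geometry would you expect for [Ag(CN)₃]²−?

Ligand charges: each cyanide is −1. With an overall charge of −2 the silver centre must be in the +1 oxidation state.
Ag sits in group 11, so the d-electron count is 11 − 1 = 10.
With 3 monodentate ligands the coordination number is 3.
Three ligands around a d¹⁰ centre minimise repulsion in a trigonal-planar arrangement.

trigonal planar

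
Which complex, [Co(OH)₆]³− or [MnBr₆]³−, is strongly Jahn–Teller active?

[MnBr₆]³−

[Co(OH)₆]³−: Each hydroxide is −1; balancing the −3 overall charge requires Co(III). Cobalt is a group-9 element; Co(III) is therefore d⁶. Co(III) has an exceptionally large octahedral splitting and is low-spin with essentially every ligand except fluoride. The d⁶ configuration leaves the e_g set evenly filled (or empty) — no strong Jahn–Teller driving force.
[MnBr₆]³−: Summing ligand charges against the −3 overall charge gives an oxidation state of +3 for manganese. Mn sits in group 7, so the d-electron count is 7 − 3 = 4. Bromide is a weak-field ligand for a first-row metal, so the complex is high-spin. The t₂g³e_g¹ (high-spin) configuration has an unevenly filled e_g set; the Jahn–Teller theorem predicts a tetragonal distortion (typically axial elongation) to lift the degeneracy.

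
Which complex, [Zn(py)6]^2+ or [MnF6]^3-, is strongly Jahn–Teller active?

[Zn(py)6]^2+: Ligand charges: pyridine is neutral. With an overall charge of +2 the zinc centre must be in the +2 oxidation state. Zn sits in group 12, so the d-electron count is 12 − 2 = 10. The d¹⁰ configuration leaves the e_g set evenly filled (or empty) — no strong Jahn–Teller driving force.
[MnF6]^3-: Each fluoride is −1; balancing the −3 overall charge requires Mn(III). Group 7 minus oxidation state 3 gives a d⁴ configuration. Fluoride is a weak-field ligand for a first-row metal, so the complex is high-spin. The t₂g³e_g¹ (high-spin) configuration has an unevenly filled e_g set; the Jahn–Teller theorem predicts a tetragonal distortion (typically axial elongation) to lift the degeneracy.

[MnF6]^3-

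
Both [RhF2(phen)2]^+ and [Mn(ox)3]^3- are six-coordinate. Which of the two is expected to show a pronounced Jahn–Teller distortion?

[RhF2(phen)2]^+: Summing ligand charges against the +1 overall charge gives an oxidation state of +3 for rhodium. Rh sits in group 9, so the d-electron count is 9 − 3 = 6. A 4d ion has a large Δₒ and is invariably low-spin. The d⁶ configuration leaves the e_g set evenly filled (or empty) — no strong Jahn–Teller driving force.
[Mn(ox)3]^3-: Summing ligand charges against the −3 overall charge gives an oxidation state of +3 for manganese. Manganese is a group-7 element; Mn(III) is therefore d⁴. Oxalate is a weak-field ligand for a first-row metal, so the complex is high-spin. The t₂g³e_g¹ (high-spin) configuration has an unevenly filled e_g set; the Jahn–Teller theorem predicts a tetragonal distortion (typically axial elongation) to lift the degeneracy.

[Mn(ox)3]^3-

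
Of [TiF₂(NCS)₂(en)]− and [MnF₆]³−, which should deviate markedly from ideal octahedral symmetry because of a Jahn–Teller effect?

[TiF₂(NCS)₂(en)]−: Each fluoride is −1; each isothiocyanate is −1; ethylenediamine is neutral; balancing the −1 overall charge requires Ti(III). Group 4 minus oxidation state 3 gives a d¹ configuration. The d¹ configuration leaves the e_g set evenly filled (or empty) — no strong Jahn–Teller driving force.
[MnF₆]³−: Ligand charges: each fluoride is −1. With an overall charge of −3 the manganese centre must be in the +3 oxidation state. Group 7 minus oxidation state 3 gives a d⁴ configuration. Fluoride is a weak-field ligand for a first-row metal, so the complex is high-spin. The t₂g³e_g¹ (high-spin) configuration has an unevenly filled e_g set; the Jahn–Teller theorem predicts a tetragonal distortion (typically axial elongation) to lift the degeneracy.

[MnF₆]³−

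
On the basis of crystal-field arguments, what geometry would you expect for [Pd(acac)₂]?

square planar

Ligand charges: each acetylacetonate is −1. With an overall charge of 0 the palladium centre must be in the +2 oxidation state.
Pd sits in group 10, so the d-electron count is 10 − 2 = 8.
Counting donor atoms: 2×acetylacetonate (bidentate) → 4 donors. Coordination number = 4.
A 4d d⁸ ion has a large crystal-field splitting; square planar leaves the high-energy d_{x²−y²} orbital empty and maximises CFSE.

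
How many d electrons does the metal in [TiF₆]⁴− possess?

Summing ligand charges against the −4 overall charge gives an oxidation state of +2 for titanium.
Group 4 minus oxidation state 2 gives a d² configuration.

d²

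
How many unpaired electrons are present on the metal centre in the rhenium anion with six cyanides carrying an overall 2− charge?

3 unpaired electrons

Summing ligand charges against the −2 overall charge gives an oxidation state of +4 for rhenium.
Group 7 minus oxidation state 4 gives a d³ configuration.
In an octahedral field the d³ configuration is t₂g³e_g⁰ (only one arrangement possible), giving 3 unpaired electrons.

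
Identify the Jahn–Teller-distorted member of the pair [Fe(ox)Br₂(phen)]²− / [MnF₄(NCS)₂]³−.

[MnF₄(NCS)₂]³−

[Fe(ox)Br₂(phen)]²−: Each oxalate is −2; each bromide is −1; 1,10-phenanthroline is neutral; balancing the −2 overall charge requires Fe(II). Group 8 minus oxidation state 2 gives a d⁶ configuration. Bromide and oxalate are weak-field ligands for a first-row metal, so the complex is high-spin. The d⁶ configuration leaves the e_g set evenly filled (or empty) — no strong Jahn–Teller driving force.
[MnF₄(NCS)₂]³−: Each fluoride is −1; each isothiocyanate is −1; balancing the −3 overall charge requires Mn(III). Mn sits in group 7, so the d-electron count is 7 − 3 = 4. Fluoride and isothiocyanate are weak-field ligands for a first-row metal, so the complex is high-spin. The t₂g³e_g¹ (high-spin) configuration has an unevenly filled e_g set; the Jahn–Teller theorem predicts a tetragonal distortion (typically axial elongation) to lift the degeneracy.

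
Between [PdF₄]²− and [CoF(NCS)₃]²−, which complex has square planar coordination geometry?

For [PdF₄]²−: Ligand charges: each fluoride is −1. With an overall charge of −2 the palladium centre must be in the +2 oxidation state. Group 10 minus oxidation state 2 gives a d⁸ configuration. A 4d d⁸ ion has a large crystal-field splitting; square planar leaves the high-energy d_{x²−y²} orbital empty and maximises CFSE. → square planar.
For [CoF(NCS)₃]²−: Ligand charges: each fluoride is −1; each isothiocyanate is −1. With an overall charge of −2 the cobalt centre must be in the +2 oxidation state. Co sits in group 9, so the d-electron count is 9 − 2 = 7. For a high-spin 3d d⁷ ion with weak-field ligands the small Δₜ gives little square-planar CFSE advantage, so four ligands adopt the sterically favoured tetrahedral geometry. → tetrahedral.

[PdF₄]²−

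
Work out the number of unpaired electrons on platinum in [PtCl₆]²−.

Each chloride is −1; balancing the −2 overall charge requires Pt(IV).
Group 10 minus oxidation state 4 gives a d⁶ configuration.
The spin state decides the count: a 5d ion has a large Δₒ and is invariably low-spin.
An octahedral low-spin d⁶ ion is t₂g⁶e_g⁰, giving 0 unpaired electrons.

0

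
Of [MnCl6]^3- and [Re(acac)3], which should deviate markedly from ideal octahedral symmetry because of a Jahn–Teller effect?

[MnCl6]^3-

[MnCl6]^3-: Each chloride is −1; balancing the −3 overall charge requires Mn(III). Group 7 minus oxidation state 3 gives a d⁴ configuration. Chloride is a weak-field ligand for a first-row metal, so the complex is high-spin. The t₂g³e_g¹ (high-spin) configuration has an unevenly filled e_g set; the Jahn–Teller theorem predicts a tetragonal distortion (typically axial elongation) to lift the degeneracy.
[Re(acac)3]: Ligand charges: each acetylacetonate is −1. With an overall charge of 0 the rhenium centre must be in the +3 oxidation state. Re sits in group 7, so the d-electron count is 7 − 3 = 4. A 5d ion has a large Δₒ and is invariably low-spin. The d⁴ configuration leaves the e_g set evenly filled (or empty) — no strong Jahn–Teller driving force.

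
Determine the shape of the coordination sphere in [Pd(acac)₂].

Each acetylacetonate is −1; balancing the 0 overall charge requires Pd(II).
Palladium is a group-10 element; Pd(II) is therefore d⁸.
Counting donor atoms: 2×acetylacetonate (bidentate) → 4 donors. Coordination number = 4.
A 4d d⁸ ion has a large crystal-field splitting; square planar leaves the high-energy d_{x²−y²} orbital empty and maximises CFSE.

square planar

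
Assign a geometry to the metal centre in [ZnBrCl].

linear

Each bromide is −1; each chloride is −1; balancing the 0 overall charge requires Zn(II).
Zn sits in group 12, so the d-electron count is 12 − 2 = 10.
With 2 monodentate ligands the coordination number is 2.
A d¹⁰ ion with only two ligands adopts a linear arrangement (sp hybridisation; no CFSE preference).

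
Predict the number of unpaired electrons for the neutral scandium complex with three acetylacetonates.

0

Ligand charges: each acetylacetonate is −1. With an overall charge of 0 the scandium centre must be in the +3 oxidation state.
Scandium is a group-3 element; Sc(III) is therefore d⁰.
Counting donor atoms: 3×acetylacetonate (bidentate) → 6 donors. Coordination number = 6.
In an octahedral field the d⁰ configuration is t₂g⁰e_g⁰, giving 0 unpaired electrons.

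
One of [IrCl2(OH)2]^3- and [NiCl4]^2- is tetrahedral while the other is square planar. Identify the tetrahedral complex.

For [IrCl2(OH)2]^3-: Ligand charges: each chloride is −1; each hydroxide is −1. With an overall charge of −3 the iridium centre must be in the +1 oxidation state. Ir sits in group 9, so the d-electron count is 9 − 1 = 8. A 5d d⁸ ion has a large crystal-field splitting; square planar leaves the high-energy d_{x²−y²} orbital empty and maximises CFSE. → square planar.
For [NiCl4]^2-: Summing ligand charges against the −2 overall charge gives an oxidation state of +2 for nickel. Group 10 minus oxidation state 2 gives a d⁸ configuration. Chloride is a weak-field ligand. With weak-field ligands the CFSE gain from square planar is small, so a 3d d⁸ ion takes the sterically preferred tetrahedral geometry. → tetrahedral.

[NiCl4]^2-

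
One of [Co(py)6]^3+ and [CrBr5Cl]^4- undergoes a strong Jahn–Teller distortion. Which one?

[Co(py)6]^3+: Pyridine is neutral; balancing the +3 overall charge requires Co(III). Group 9 minus oxidation state 3 gives a d⁶ configuration. Co(III) has an exceptionally large octahedral splitting and is low-spin with essentially every ligand except fluoride. The d⁶ configuration leaves the e_g set evenly filled (or empty) — no strong Jahn–Teller driving force.
[CrBr5Cl]^4-: Each bromide is −1; each chloride is −1; balancing the −4 overall charge requires Cr(II). Cr sits in group 6, so the d-electron count is 6 − 2 = 4. Bromide and chloride are weak-field ligands for a first-row metal, so the complex is high-spin. The t₂g³e_g¹ (high-spin) configuration has an unevenly filled e_g set; the Jahn–Teller theorem predicts a tetragonal distortion (typically axial elongation) to lift the degeneracy.

[CrBr5Cl]^4-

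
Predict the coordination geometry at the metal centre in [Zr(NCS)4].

Ligand charges: each isothiocyanate is −1. With an overall charge of 0 the zirconium centre must be in the +4 oxidation state.
Zirconium is a group-4 element; Zr(IV) is therefore d⁰.
With 4 monodentate ligands the coordination number is 4.
A d⁰ ion has no crystal-field stabilisation preference between square planar and tetrahedral, so four ligands adopt the sterically favoured tetrahedral geometry.

tetrahedral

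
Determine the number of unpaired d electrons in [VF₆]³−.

Ligand charges: each fluoride is −1. With an overall charge of −3 the vanadium centre must be in the +3 oxidation state.
V sits in group 5, so the d-electron count is 5 − 3 = 2.
In an octahedral field the d² configuration is t₂g²e_g⁰ (only one arrangement possible), giving 2 unpaired electrons.

2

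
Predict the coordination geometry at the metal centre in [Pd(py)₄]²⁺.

Pyridine is neutral; balancing the +2 overall charge requires Pd(II).
Pd sits in group 10, so the d-electron count is 10 − 2 = 8.
With 4 monodentate ligands the coordination number is 4.
A 4d d⁸ ion has a large crystal-field splitting; square planar leaves the high-energy d_{x²−y²} orbital empty and maximises CFSE.

square planar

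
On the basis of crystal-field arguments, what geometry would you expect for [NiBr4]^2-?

tetrahedral

Ligand charges: each bromide is −1. With an overall charge of −2 the nickel centre must be in the +2 oxidation state.
Nickel is a group-10 element; Ni(II) is therefore d⁸.
Coordination number: 4.
Bromide is a weak-field ligand.
With weak-field ligands the CFSE gain from square planar is small, so a 3d d⁸ ion takes the sterically preferred tetrahedral geometry.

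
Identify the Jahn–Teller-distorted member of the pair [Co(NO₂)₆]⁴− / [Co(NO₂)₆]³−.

[Co(NO₂)₆]⁴−: Summing ligand charges against the −4 overall charge gives an oxidation state of +2 for cobalt. Group 9 minus oxidation state 2 gives a d⁷ configuration. Nitro (N-bound nitrite) is a strong-field ligand (high in the spectrochemical series) for a first-row metal, so the complex is low-spin. The t₂g⁶e_g¹ (low-spin) configuration has an unevenly filled e_g set; the Jahn–Teller theorem predicts a tetragonal distortion (typically axial elongation) to lift the degeneracy.
[Co(NO₂)₆]³−: Summing ligand charges against the −3 overall charge gives an oxidation state of +3 for cobalt. Co sits in group 9, so the d-electron count is 9 − 3 = 6. Co(III) has an exceptionally large octahedral splitting and is low-spin with essentially every ligand except fluoride. The d⁶ configuration leaves the e_g set evenly filled (or empty) — no strong Jahn–Teller driving force.

[Co(NO₂)₆]⁴−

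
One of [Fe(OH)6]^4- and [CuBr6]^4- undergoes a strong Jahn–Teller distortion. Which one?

[Fe(OH)6]^4-: Summing ligand charges against the −4 overall charge gives an oxidation state of +2 for iron. Iron is a group-8 element; Fe(II) is therefore d⁶. Hydroxide is a weak-field ligand for a first-row metal, so the complex is high-spin. The d⁶ configuration leaves the e_g set evenly filled (or empty) — no strong Jahn–Teller driving force.
[CuBr6]^4-: Summing ligand charges against the −4 overall charge gives an oxidation state of +2 for copper. Copper is a group-11 element; Cu(II) is therefore d⁹. The t₂g⁶e_g³ configuration has an unevenly filled e_g set; the Jahn–Teller theorem predicts a tetragonal distortion (typically axial elongation) to lift the degeneracy.

[CuBr6]^4-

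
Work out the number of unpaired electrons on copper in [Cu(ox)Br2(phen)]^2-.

Ligand charges: each oxalate is −2; each bromide is −1; 1,10-phenanthroline is neutral. With an overall charge of −2 the copper centre must be in the +2 oxidation state.
Copper is a group-11 element; Cu(II) is therefore d⁹.
Counting donor atoms: 1×oxalate (bidentate) → 2 donors; 2×bromide (monodentate) → 2 donors; 1×1,10-phenanthroline (bidentate) → 2 donors. Coordination number = 6.
In an octahedral field the d⁹ configuration is t₂g⁶e_g³ (only one arrangement possible), giving 1 unpaired electron.

1 unpaired electron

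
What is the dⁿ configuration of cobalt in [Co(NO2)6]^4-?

d⁷

Each nitro (N-bound nitrite) is −1; balancing the −4 overall charge requires Co(II).
Co sits in group 9, so the d-electron count is 9 − 2 = 7.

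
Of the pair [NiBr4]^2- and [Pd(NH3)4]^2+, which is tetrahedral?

For [NiBr4]^2-: Ligand charges: each bromide is −1. With an overall charge of −2 the nickel centre must be in the +2 oxidation state. Ni sits in group 10, so the d-electron count is 10 − 2 = 8. Bromide is a weak-field ligand. With weak-field ligands the CFSE gain from square planar is small, so a 3d d⁸ ion takes the sterically preferred tetrahedral geometry. → tetrahedral.
For [Pd(NH3)4]^2+: Summing ligand charges against the +2 overall charge gives an oxidation state of +2 for palladium. Pd sits in group 10, so the d-electron count is 10 − 2 = 8. A 4d d⁸ ion has a large crystal-field splitting; square planar leaves the high-energy d_{x²−y²} orbital empty and maximises CFSE. → square planar.

[NiBr4]^2-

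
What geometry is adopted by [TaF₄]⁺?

tetrahedral

Ligand charges: each fluoride is −1. With an overall charge of +1 the tantalum centre must be in the +5 oxidation state.
Group 5 minus oxidation state 5 gives a d⁰ configuration.
With 4 monodentate ligands the coordination number is 4.
A d⁰ ion has no crystal-field stabilisation preference between square planar and tetrahedral, so four ligands adopt the sterically favoured tetrahedral geometry.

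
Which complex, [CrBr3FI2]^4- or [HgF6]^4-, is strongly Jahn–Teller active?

[CrBr3FI2]^4-: Ligand charges: each bromide is −1; each fluoride is −1; each iodide is −1. With an overall charge of −4 the chromium centre must be in the +2 oxidation state. Group 6 minus oxidation state 2 gives a d⁴ configuration. Bromide, fluoride, and iodide are weak-field ligands for a first-row metal, so the complex is high-spin. The t₂g³e_g¹ (high-spin) configuration has an unevenly filled e_g set; the Jahn–Teller theorem predicts a tetragonal distortion (typically axial elongation) to lift the degeneracy.
[HgF6]^4-: Summing ligand charges against the −4 overall charge gives an oxidation state of +2 for mercury. Group 12 minus oxidation state 2 gives a d¹⁰ configuration. The d¹⁰ configuration leaves the e_g set evenly filled (or empty) — no strong Jahn–Teller driving force.

[CrBr3FI2]^4-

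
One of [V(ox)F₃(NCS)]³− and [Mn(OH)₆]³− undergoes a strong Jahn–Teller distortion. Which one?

[Mn(OH)₆]³−

[V(ox)F₃(NCS)]³−: Summing ligand charges against the −3 overall charge gives an oxidation state of +3 for vanadium. V sits in group 5, so the d-electron count is 5 − 3 = 2. The d² configuration leaves the e_g set evenly filled (or empty) — no strong Jahn–Teller driving force.
[Mn(OH)₆]³−: Each hydroxide is −1; balancing the −3 overall charge requires Mn(III). Group 7 minus oxidation state 3 gives a d⁴ configuration. Hydroxide is a weak-field ligand for a first-row metal, so the complex is high-spin. The t₂g³e_g¹ (high-spin) configuration has an unevenly filled e_g set; the Jahn–Teller theorem predicts a tetragonal distortion (typically axial elongation) to lift the degeneracy.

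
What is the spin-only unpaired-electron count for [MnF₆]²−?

3 unpaired electrons

Each fluoride is −1; balancing the −2 overall charge requires Mn(IV).
Manganese is a group-7 element; Mn(IV) is therefore d³.
In an octahedral field the d³ configuration is t₂g³e_g⁰ (only one arrangement possible), giving 3 unpaired electrons.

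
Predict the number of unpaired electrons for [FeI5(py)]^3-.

4

Summing ligand charges against the −3 overall charge gives an oxidation state of +2 for iron.
Fe sits in group 8, so the d-electron count is 8 − 2 = 6.
The spin state decides the count: Iodide is a weak-field ligand for a first-row metal, so the complex is high-spin.
An octahedral high-spin d⁶ ion is t₂g⁴e_g², giving 4 unpaired electrons.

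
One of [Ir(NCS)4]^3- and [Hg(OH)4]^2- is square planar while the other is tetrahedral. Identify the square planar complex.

[Ir(NCS)4]^3-

For [Ir(NCS)4]^3-: Ligand charges: each isothiocyanate is −1. With an overall charge of −3 the iridium centre must be in the +1 oxidation state. Ir sits in group 9, so the d-electron count is 9 − 1 = 8. A 5d d⁸ ion has a large crystal-field splitting; square planar leaves the high-energy d_{x²−y²} orbital empty and maximises CFSE. → square planar.
For [Hg(OH)4]^2-: Each hydroxide is −1; balancing the −2 overall charge requires Hg(II). Group 12 minus oxidation state 2 gives a d¹⁰ configuration. A d¹⁰ ion has no crystal-field stabilisation preference between square planar and tetrahedral, so four ligands adopt the sterically favoured tetrahedral geometry. → tetrahedral.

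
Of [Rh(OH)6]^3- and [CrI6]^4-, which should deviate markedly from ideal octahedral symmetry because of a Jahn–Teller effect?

[Rh(OH)6]^3-: Summing ligand charges against the −3 overall charge gives an oxidation state of +3 for rhodium. Rhodium is a group-9 element; Rh(III) is therefore d⁶. A 4d ion has a large Δₒ and is invariably low-spin. The d⁶ configuration leaves the e_g set evenly filled (or empty) — no strong Jahn–Teller driving force.
[CrI6]^4-: Each iodide is −1; balancing the −4 overall charge requires Cr(II). Cr sits in group 6, so the d-electron count is 6 − 2 = 4. Iodide is a weak-field ligand for a first-row metal, so the complex is high-spin. The t₂g³e_g¹ (high-spin) configuration has an unevenly filled e_g set; the Jahn–Teller theorem predicts a tetragonal distortion (typically axial elongation) to lift the degeneracy.

[CrI6]^4-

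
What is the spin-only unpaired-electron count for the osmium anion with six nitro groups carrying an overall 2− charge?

Ligand charges: each nitro (N-bound nitrite) is −1. With an overall charge of −2 the osmium centre must be in the +4 oxidation state.
Group 8 minus oxidation state 4 gives a d⁴ configuration.
The spin state decides the count: a 5d ion has a large Δₒ and is invariably low-spin.
An octahedral low-spin d⁴ ion is t₂g⁴e_g⁰, giving 2 unpaired electrons.

2 unpaired electrons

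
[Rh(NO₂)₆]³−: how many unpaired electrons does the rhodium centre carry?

0 unpaired electrons

Each nitro (N-bound nitrite) is −1; balancing the −3 overall charge requires Rh(III).
Rh sits in group 9, so the d-electron count is 9 − 3 = 6.
The spin state decides the count: a 4d ion has a large Δₒ and is invariably low-spin.
An octahedral low-spin d⁶ ion is t₂g⁶e_g⁰, giving 0 unpaired electrons.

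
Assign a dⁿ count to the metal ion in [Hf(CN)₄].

d0

Summing ligand charges against the 0 overall charge gives an oxidation state of +4 for hafnium.
Hf sits in group 4, so the d-electron count is 4 − 4 = 0.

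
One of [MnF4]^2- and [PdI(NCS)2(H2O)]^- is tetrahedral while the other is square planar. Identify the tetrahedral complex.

For [MnF4]^2-: Each fluoride is −1; balancing the −2 overall charge requires Mn(II). Mn sits in group 7, so the d-electron count is 7 − 2 = 5. A high-spin d⁵ ion has zero CFSE in either geometry, so four ligands adopt the sterically favoured tetrahedral geometry. → tetrahedral.
For [PdI(NCS)2(H2O)]^-: Each iodide is −1; each isothiocyanate is −1; water is neutral; balancing the −1 overall charge requires Pd(II). Pd sits in group 10, so the d-electron count is 10 − 2 = 8. A 4d d⁸ ion has a large crystal-field splitting; square planar leaves the high-energy d_{x²−y²} orbital empty and maximises CFSE. → square planar.

[MnF4]^2-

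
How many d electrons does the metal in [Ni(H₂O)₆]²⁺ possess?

d⁸

Summing ligand charges against the +2 overall charge gives an oxidation state of +2 for nickel.
Group 10 minus oxidation state 2 gives a d⁸ configuration.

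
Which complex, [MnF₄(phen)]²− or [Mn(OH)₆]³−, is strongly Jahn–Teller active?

[MnF₄(phen)]²−: Each fluoride is −1; 1,10-phenanthroline is neutral; balancing the −2 overall charge requires Mn(II). Mn sits in group 7, so the d-electron count is 7 − 2 = 5. Fluoride is a weak-field ligand for a first-row metal, so the complex is high-spin. The d⁵ configuration leaves the e_g set evenly filled (or empty) — no strong Jahn–Teller driving force.
[Mn(OH)₆]³−: Summing ligand charges against the −3 overall charge gives an oxidation state of +3 for manganese. Manganese is a group-7 element; Mn(III) is therefore d⁴. Hydroxide is a weak-field ligand for a first-row metal, so the complex is high-spin. The t₂g³e_g¹ (high-spin) configuration has an unevenly filled e_g set; the Jahn–Teller theorem predicts a tetragonal distortion (typically axial elongation) to lift the degeneracy.

[Mn(OH)₆]³−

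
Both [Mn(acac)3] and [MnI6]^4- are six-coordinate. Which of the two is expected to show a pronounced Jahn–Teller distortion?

[Mn(acac)3]

[Mn(acac)3]: Each acetylacetonate is −1; balancing the 0 overall charge requires Mn(III). Mn sits in group 7, so the d-electron count is 7 − 3 = 4. Acetylacetonate is a weak-field ligand for a first-row metal, so the complex is high-spin. The t₂g³e_g¹ (high-spin) configuration has an unevenly filled e_g set; the Jahn–Teller theorem predicts a tetragonal distortion (typically axial elongation) to lift the degeneracy.
[MnI6]^4-: Summing ligand charges against the −4 overall charge gives an oxidation state of +2 for manganese. Manganese is a group-7 element; Mn(II) is therefore d⁵. Iodide is a weak-field ligand for a first-row metal, so the complex is high-spin. The d⁵ configuration leaves the e_g set evenly filled (or empty) — no strong Jahn–Teller driving force.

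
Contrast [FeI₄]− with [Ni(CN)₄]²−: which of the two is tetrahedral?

For [FeI₄]−: Summing ligand charges against the −1 overall charge gives an oxidation state of +3 for iron. Group 8 minus oxidation state 3 gives a d⁵ configuration. A high-spin d⁵ ion has zero CFSE in either geometry, so four ligands adopt the sterically favoured tetrahedral geometry. → tetrahedral.
For [Ni(CN)₄]²−: Ligand charges: each cyanide is −1. With an overall charge of −2 the nickel centre must be in the +2 oxidation state. Nickel is a group-10 element; Ni(II) is therefore d⁸. Cyanide is a strong-field ligand (high in the spectrochemical series). A 3d d⁸ ion with strong-field ligands gains enough CFSE to favour square planar over tetrahedral. → square planar.

[FeI₄]−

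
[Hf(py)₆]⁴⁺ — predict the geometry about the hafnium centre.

Ligand charges: pyridine is neutral. With an overall charge of +4 the hafnium centre must be in the +4 oxidation state.
Group 4 minus oxidation state 4 gives a d⁰ configuration.
Coordination number: 6.
Six donors around a single metal centre give an octahedral coordination sphere.

octahedral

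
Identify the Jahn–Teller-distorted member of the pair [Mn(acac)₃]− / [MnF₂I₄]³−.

[MnF₂I₄]³−

[Mn(acac)₃]−: Summing ligand charges against the −1 overall charge gives an oxidation state of +2 for manganese. Manganese is a group-7 element; Mn(II) is therefore d⁵. Acetylacetonate is a weak-field ligand for a first-row metal, so the complex is high-spin. The d⁵ configuration leaves the e_g set evenly filled (or empty) — no strong Jahn–Teller driving force.
[MnF₂I₄]³−: Summing ligand charges against the −3 overall charge gives an oxidation state of +3 for manganese. Mn sits in group 7, so the d-electron count is 7 − 3 = 4. Fluoride and iodide are weak-field ligands for a first-row metal, so the complex is high-spin. The t₂g³e_g¹ (high-spin) configuration has an unevenly filled e_g set; the Jahn–Teller theorem predicts a tetragonal distortion (typically axial elongation) to lift the degeneracy.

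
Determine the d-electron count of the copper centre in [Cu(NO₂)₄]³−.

d¹⁰

Summing ligand charges against the −3 overall charge gives an oxidation state of +1 for copper.
Group 11 minus oxidation state 1 gives a d¹⁰ configuration.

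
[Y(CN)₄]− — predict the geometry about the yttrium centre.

tetrahedral

Summing ligand charges against the −1 overall charge gives an oxidation state of +3 for yttrium.
Group 3 minus oxidation state 3 gives a d⁰ configuration.
With 4 monodentate ligands the coordination number is 4.
A d⁰ ion has no crystal-field stabilisation preference between square planar and tetrahedral, so four ligands adopt the sterically favoured tetrahedral geometry.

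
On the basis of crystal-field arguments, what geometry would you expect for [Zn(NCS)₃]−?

Each isothiocyanate is −1; balancing the −1 overall charge requires Zn(II).
Zn sits in group 12, so the d-electron count is 12 − 2 = 10.
Coordination number: 3.
Three ligands around a d¹⁰ centre minimise repulsion in a trigonal-planar arrangement.

trigonal planar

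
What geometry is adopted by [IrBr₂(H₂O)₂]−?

Summing ligand charges against the −1 overall charge gives an oxidation state of +1 for iridium.
Ir sits in group 9, so the d-electron count is 9 − 1 = 8.
Coordination number: 4.
A 5d d⁸ ion has a large crystal-field splitting; square planar leaves the high-energy d_{x²−y²} orbital empty and maximises CFSE.

square planar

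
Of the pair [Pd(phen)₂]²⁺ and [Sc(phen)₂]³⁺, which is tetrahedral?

[Sc(phen)₂]³⁺

For [Pd(phen)₂]²⁺: 1,10-phenanthroline is neutral; balancing the +2 overall charge requires Pd(II). Group 10 minus oxidation state 2 gives a d⁸ configuration. A 4d d⁸ ion has a large crystal-field splitting; square planar leaves the high-energy d_{x²−y²} orbital empty and maximises CFSE. → square planar.
For [Sc(phen)₂]³⁺: Summing ligand charges against the +3 overall charge gives an oxidation state of +3 for scandium. Scandium is a group-3 element; Sc(III) is therefore d⁰. A d⁰ ion has no crystal-field stabilisation preference between square planar and tetrahedral, so four ligands adopt the sterically favoured tetrahedral geometry. → tetrahedral.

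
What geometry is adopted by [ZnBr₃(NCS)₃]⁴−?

Each bromide is −1; each isothiocyanate is −1; balancing the −4 overall charge requires Zn(II).
Zn sits in group 12, so the d-electron count is 12 − 2 = 10.
With 6 monodentate ligands the coordination number is 6.
Six donors around a single metal centre give an octahedral coordination sphere.

octahedral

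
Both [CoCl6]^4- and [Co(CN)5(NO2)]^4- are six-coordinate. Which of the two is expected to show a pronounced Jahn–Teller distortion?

[Co(CN)5(NO2)]^4-

[CoCl6]^4-: Each chloride is −1; balancing the −4 overall charge requires Co(II). Cobalt is a group-9 element; Co(II) is therefore d⁷. Chloride is a weak-field ligand for a first-row metal, so the complex is high-spin. The d⁷ configuration leaves the e_g set evenly filled (or empty) — no strong Jahn–Teller driving force.
[Co(CN)5(NO2)]^4-: Ligand charges: each cyanide is −1; each nitro (N-bound nitrite) is −1. With an overall charge of −4 the cobalt centre must be in the +2 oxidation state. Cobalt is a group-9 element; Co(II) is therefore d⁷. Cyanide and nitro (N-bound nitrite) are strong-field ligands (high in the spectrochemical series) for a first-row metal, so the complex is low-spin. The t₂g⁶e_g¹ (low-spin) configuration has an unevenly filled e_g set; the Jahn–Teller theorem predicts a tetragonal distortion (typically axial elongation) to lift the degeneracy.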